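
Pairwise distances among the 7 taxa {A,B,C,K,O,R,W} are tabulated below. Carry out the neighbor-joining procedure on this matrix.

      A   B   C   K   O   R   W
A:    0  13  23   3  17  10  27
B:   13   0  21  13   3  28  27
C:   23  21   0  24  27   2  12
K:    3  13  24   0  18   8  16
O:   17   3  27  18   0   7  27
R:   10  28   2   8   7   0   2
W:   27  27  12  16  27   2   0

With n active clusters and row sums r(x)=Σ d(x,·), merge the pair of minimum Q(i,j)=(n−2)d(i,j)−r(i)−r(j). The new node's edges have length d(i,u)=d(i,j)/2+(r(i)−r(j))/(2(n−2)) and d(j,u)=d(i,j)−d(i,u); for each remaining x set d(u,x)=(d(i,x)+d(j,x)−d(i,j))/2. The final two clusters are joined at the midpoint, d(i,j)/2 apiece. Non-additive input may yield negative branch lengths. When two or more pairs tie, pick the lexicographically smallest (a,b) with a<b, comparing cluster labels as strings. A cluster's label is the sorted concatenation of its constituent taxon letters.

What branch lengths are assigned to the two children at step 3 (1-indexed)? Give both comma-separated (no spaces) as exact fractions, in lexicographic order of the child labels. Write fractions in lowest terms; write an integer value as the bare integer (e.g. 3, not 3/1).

iteration 1: select B,O (d=3, Q=-189); attach at lengths (21/10, 9/10); label the merged cluster BO
  updated: d(A,BO)=27/2, d(BO,C)=45/2, d(BO,K)=14, d(BO,R)=16, d(BO,W)=51/2
iteration 2: select A,K (d=3, Q=-259/2); attach at lengths (47/16, 1/16); label the merged cluster AK
  updated: d(AK,BO)=49/4, d(AK,C)=22, d(AK,R)=15/2, d(AK,W)=20
iteration 3: select AK,BO (d=49/4, Q=-405/4); attach at lengths (89/24, 205/24); label the merged cluster ABKO
  updated: d(ABKO,C)=129/8, d(ABKO,R)=45/8, d(ABKO,W)=133/8
iteration 4: select ABKO,R (d=45/8, Q=-147/4); attach at lengths (10, -35/8); label the merged cluster ABKOR
  updated: d(ABKOR,C)=25/4, d(ABKOR,W)=13/2
iteration 5: select ABKOR,C (d=25/4, Q=-99/4); attach at lengths (3/8, 47/8); label the merged cluster ABCKOR
  updated: d(ABCKOR,W)=49/8
iteration 6: select ABCKOR,W (d=49/8); attach at lengths (49/16, 49/16); label the merged cluster ABCKORW
final tree: (((((A:47/16,K:1/16):89/24,(B:21/10,O:9/10):205/24):10,R:-35/8):3/8,C:47/8):49/16,W:49/16)
total length: 145/4

89/24,205/24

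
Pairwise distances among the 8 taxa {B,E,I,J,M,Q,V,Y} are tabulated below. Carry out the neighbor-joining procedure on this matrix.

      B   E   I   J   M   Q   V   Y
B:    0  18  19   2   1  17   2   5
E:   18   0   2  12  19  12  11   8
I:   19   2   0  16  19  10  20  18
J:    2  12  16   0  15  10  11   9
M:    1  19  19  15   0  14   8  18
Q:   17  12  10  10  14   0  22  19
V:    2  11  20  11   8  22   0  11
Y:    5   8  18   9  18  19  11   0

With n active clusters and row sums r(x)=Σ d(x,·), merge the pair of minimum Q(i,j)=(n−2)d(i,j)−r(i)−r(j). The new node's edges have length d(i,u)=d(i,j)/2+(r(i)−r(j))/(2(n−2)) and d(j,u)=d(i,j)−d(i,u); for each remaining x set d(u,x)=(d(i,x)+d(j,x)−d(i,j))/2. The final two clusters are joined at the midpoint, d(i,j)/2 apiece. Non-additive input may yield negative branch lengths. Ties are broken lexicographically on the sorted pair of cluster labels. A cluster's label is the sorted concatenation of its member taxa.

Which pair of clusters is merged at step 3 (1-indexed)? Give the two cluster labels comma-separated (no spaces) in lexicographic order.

B,M

step 1: merge (E,I) at d=2, Q=-174; branch lengths E→-5/6, I→17/6; new cluster EI
  updated: d(B,EI)=35/2, d(EI,J)=13, d(EI,M)=18, d(EI,Q)=10, d(EI,V)=29/2, d(EI,Y)=12
step 2: merge (EI,Q) at d=10, Q=-127; branch lengths EI→43/10, Q→57/10; new cluster EIQ
  updated: d(B,EIQ)=49/4, d(EIQ,J)=13/2, d(EIQ,M)=11, d(EIQ,V)=53/4, d(EIQ,Y)=21/2
step 3: merge (B,M) at d=1, Q=-285/4; branch lengths B→-107/32, M→139/32; new cluster BM
  updated: d(BM,EIQ)=89/8, d(BM,J)=8, d(BM,V)=9/2, d(BM,Y)=11
step 4: merge (BM,V) at d=9/2, Q=-487/8; branch lengths BM→67/48, V→149/48; new cluster BMV
  updated: d(BMV,EIQ)=159/16, d(BMV,J)=29/4, d(BMV,Y)=35/4
step 5: merge (BMV,Y) at d=35/4, Q=-587/16; branch lengths BMV→243/64, Y→317/64; new cluster BMVY
  updated: d(BMVY,EIQ)=187/32, d(BMVY,J)=15/4
step 6: merge (BMVY,EIQ) at d=187/32, Q=-515/32; branch lengths BMVY→99/64, EIQ→275/64; new cluster BEIMQVY
  updated: d(BEIMQVY,J)=141/64
step 7: merge (BEIMQVY,J) at d=141/64; branch lengths BEIMQVY→141/128, J→141/128; new cluster BEIJMQVY
final tree: (((((B:-107/32,M:139/32):67/48,V:149/48):243/64,Y:317/64):99/64,((E:-5/6,I:17/6):43/10,Q:57/10):275/64):141/128,J:141/128)
total length: 2195/64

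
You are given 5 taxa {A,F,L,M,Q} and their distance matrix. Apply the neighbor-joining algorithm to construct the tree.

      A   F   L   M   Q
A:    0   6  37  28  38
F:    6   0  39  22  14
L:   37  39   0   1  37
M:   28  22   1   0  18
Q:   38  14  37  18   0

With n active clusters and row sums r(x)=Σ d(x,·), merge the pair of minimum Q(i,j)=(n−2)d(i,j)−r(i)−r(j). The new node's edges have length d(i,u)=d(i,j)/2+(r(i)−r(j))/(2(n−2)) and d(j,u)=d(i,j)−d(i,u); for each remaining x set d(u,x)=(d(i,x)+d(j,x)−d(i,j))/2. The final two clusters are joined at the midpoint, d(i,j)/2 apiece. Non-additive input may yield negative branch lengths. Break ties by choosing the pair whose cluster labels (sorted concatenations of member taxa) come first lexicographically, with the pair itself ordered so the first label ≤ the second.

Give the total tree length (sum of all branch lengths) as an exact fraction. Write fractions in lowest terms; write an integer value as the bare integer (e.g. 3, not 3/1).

step 1: merge (L,M) at d=1, Q=-180; branch lengths L→8, M→-7; new cluster LM
  updated: d(A,LM)=32, d(F,LM)=30, d(LM,Q)=27
step 2: merge (A,F) at d=6, Q=-114; branch lengths A→19/2, F→-7/2; new cluster AF
  updated: d(AF,LM)=28, d(AF,Q)=23
step 3: merge (AF,LM) at d=28, Q=-78; branch lengths AF→12, LM→16; new cluster AFLM
  updated: d(AFLM,Q)=11
step 4: merge (AFLM,Q) at d=11; branch lengths AFLM→11/2, Q→11/2; new cluster AFLMQ
final tree: (((A:19/2,F:-7/2):12,(L:8,M:-7):16):11/2,Q:11/2)
total length: 46

46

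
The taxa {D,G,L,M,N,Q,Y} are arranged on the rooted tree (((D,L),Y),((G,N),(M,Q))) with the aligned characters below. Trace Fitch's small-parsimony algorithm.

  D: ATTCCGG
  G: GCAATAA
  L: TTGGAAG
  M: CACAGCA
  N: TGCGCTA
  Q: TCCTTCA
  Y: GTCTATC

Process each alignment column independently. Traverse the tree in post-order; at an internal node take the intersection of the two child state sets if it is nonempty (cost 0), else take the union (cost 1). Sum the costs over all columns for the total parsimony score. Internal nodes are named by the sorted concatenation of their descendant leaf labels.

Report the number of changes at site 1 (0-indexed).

[col 0] DL: children D:{A}, L:{T} ∪→ {A,T}; cost 1
[col 0] DLY: children DL:{A,T}, Y:{G} ∪→ {A,G,T}; cost 1
[col 0] GN: children G:{G}, N:{T} ∪→ {G,T}; cost 1
[col 0] MQ: children M:{C}, Q:{T} ∪→ {C,T}; cost 1
[col 0] GMNQ: children GN:{G,T}, MQ:{C,T} ∩→ {T}; cost 0
[col 0] DGLMNQY: children DLY:{A,G,T}, GMNQ:{T} ∩→ {T}; cost 0
[col 1] DL: children D:{T}, L:{T} ∩→ {T}; cost 0
[col 1] DLY: children DL:{T}, Y:{T} ∩→ {T}; cost 0
[col 1] GN: children G:{C}, N:{G} ∪→ {C,G}; cost 1
[col 1] MQ: children M:{A}, Q:{C} ∪→ {A,C}; cost 1
[col 1] GMNQ: children GN:{C,G}, MQ:{A,C} ∩→ {C}; cost 0
[col 1] DGLMNQY: children DLY:{T}, GMNQ:{C} ∪→ {C,T}; cost 1
[col 2] DL: children D:{T}, L:{G} ∪→ {G,T}; cost 1
[col 2] DLY: children DL:{G,T}, Y:{C} ∪→ {C,G,T}; cost 1
[col 2] GN: children G:{A}, N:{C} ∪→ {A,C}; cost 1
[col 2] MQ: children M:{C}, Q:{C} ∩→ {C}; cost 0
[col 2] GMNQ: children GN:{A,C}, MQ:{C} ∩→ {C}; cost 0
[col 2] DGLMNQY: children DLY:{C,G,T}, GMNQ:{C} ∩→ {C}; cost 0
[col 3] DL: children D:{C}, L:{G} ∪→ {C,G}; cost 1
[col 3] DLY: children DL:{C,G}, Y:{T} ∪→ {C,G,T}; cost 1
[col 3] GN: children G:{A}, N:{G} ∪→ {A,G}; cost 1
[col 3] MQ: children M:{A}, Q:{T} ∪→ {A,T}; cost 1
[col 3] GMNQ: children GN:{A,G}, MQ:{A,T} ∩→ {A}; cost 0
[col 3] DGLMNQY: children DLY:{C,G,T}, GMNQ:{A} ∪→ {A,C,G,T}; cost 1
[col 4] DL: children D:{C}, L:{A} ∪→ {A,C}; cost 1
[col 4] DLY: children DL:{A,C}, Y:{A} ∩→ {A}; cost 0
[col 4] GN: children G:{T}, N:{C} ∪→ {C,T}; cost 1
[col 4] MQ: children M:{G}, Q:{T} ∪→ {G,T}; cost 1
[col 4] GMNQ: children GN:{C,T}, MQ:{G,T} ∩→ {T}; cost 0
[col 4] DGLMNQY: children DLY:{A}, GMNQ:{T} ∪→ {A,T}; cost 1
[col 5] DL: children D:{G}, L:{A} ∪→ {A,G}; cost 1
[col 5] DLY: children DL:{A,G}, Y:{T} ∪→ {A,G,T}; cost 1
[col 5] GN: children G:{A}, N:{T} ∪→ {A,T}; cost 1
[col 5] MQ: children M:{C}, Q:{C} ∩→ {C}; cost 0
[col 5] GMNQ: children GN:{A,T}, MQ:{C} ∪→ {A,C,T}; cost 1
[col 5] DGLMNQY: children DLY:{A,G,T}, GMNQ:{A,C,T} ∩→ {A,T}; cost 0
[col 6] DL: children D:{G}, L:{G} ∩→ {G}; cost 0
[col 6] DLY: children DL:{G}, Y:{C} ∪→ {C,G}; cost 1
[col 6] GN: children G:{A}, N:{A} ∩→ {A}; cost 0
[col 6] MQ: children M:{A}, Q:{A} ∩→ {A}; cost 0
[col 6] GMNQ: children GN:{A}, MQ:{A} ∩→ {A}; cost 0
[col 6] DGLMNQY: children DLY:{C,G}, GMNQ:{A} ∪→ {A,C,G}; cost 1
per-site changes: [4, 3, 3, 5, 4, 4, 2]; total = 25

3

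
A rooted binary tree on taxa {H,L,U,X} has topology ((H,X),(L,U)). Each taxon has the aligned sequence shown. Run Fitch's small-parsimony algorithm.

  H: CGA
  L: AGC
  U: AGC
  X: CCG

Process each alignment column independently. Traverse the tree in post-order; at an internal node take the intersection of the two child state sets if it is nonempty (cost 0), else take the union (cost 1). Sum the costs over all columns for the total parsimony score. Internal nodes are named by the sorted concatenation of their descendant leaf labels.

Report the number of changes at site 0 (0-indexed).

1

[col 0] HX: children H:{C}, X:{C} ∩→ {C}; cost 0
[col 0] LU: children L:{A}, U:{A} ∩→ {A}; cost 0
[col 0] HLUX: children HX:{C}, LU:{A} ∪→ {A,C}; cost 1
[col 1] HX: children H:{G}, X:{C} ∪→ {C,G}; cost 1
[col 1] LU: children L:{G}, U:{G} ∩→ {G}; cost 0
[col 1] HLUX: children HX:{C,G}, LU:{G} ∩→ {G}; cost 0
[col 2] HX: children H:{A}, X:{G} ∪→ {A,G}; cost 1
[col 2] LU: children L:{C}, U:{C} ∩→ {C}; cost 0
[col 2] HLUX: children HX:{A,G}, LU:{C} ∪→ {A,C,G}; cost 1
per-site changes: [1, 1, 2]; total = 4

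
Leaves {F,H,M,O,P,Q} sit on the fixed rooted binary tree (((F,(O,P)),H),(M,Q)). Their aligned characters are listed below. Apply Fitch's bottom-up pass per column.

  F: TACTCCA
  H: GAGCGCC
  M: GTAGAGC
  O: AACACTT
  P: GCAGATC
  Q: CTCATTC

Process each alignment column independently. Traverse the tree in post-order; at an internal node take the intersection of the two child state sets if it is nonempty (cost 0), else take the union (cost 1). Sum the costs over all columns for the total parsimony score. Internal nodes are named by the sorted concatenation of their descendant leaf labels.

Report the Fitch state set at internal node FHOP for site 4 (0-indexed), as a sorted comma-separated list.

site 0, node OP: O={A} ∪ P={G} → {A,G} (+1)
site 0, node FOP: F={T} ∪ OP={A,G} → {A,G,T} (+1)
site 0, node FHOP: FOP={A,G,T} ∩ H={G} → {G} (+0)
site 0, node MQ: M={G} ∪ Q={C} → {C,G} (+1)
site 0, node FHMOPQ: FHOP={G} ∩ MQ={C,G} → {G} (+0)
site 1, node OP: O={A} ∪ P={C} → {A,C} (+1)
site 1, node FOP: F={A} ∩ OP={A,C} → {A} (+0)
site 1, node FHOP: FOP={A} ∩ H={A} → {A} (+0)
site 1, node MQ: M={T} ∩ Q={T} → {T} (+0)
site 1, node FHMOPQ: FHOP={A} ∪ MQ={T} → {A,T} (+1)
site 2, node OP: O={C} ∪ P={A} → {A,C} (+1)
site 2, node FOP: F={C} ∩ OP={A,C} → {C} (+0)
site 2, node FHOP: FOP={C} ∪ H={G} → {C,G} (+1)
site 2, node MQ: M={A} ∪ Q={C} → {A,C} (+1)
site 2, node FHMOPQ: FHOP={C,G} ∩ MQ={A,C} → {C} (+0)
site 3, node OP: O={A} ∪ P={G} → {A,G} (+1)
site 3, node FOP: F={T} ∪ OP={A,G} → {A,G,T} (+1)
site 3, node FHOP: FOP={A,G,T} ∪ H={C} → {A,C,G,T} (+1)
site 3, node MQ: M={G} ∪ Q={A} → {A,G} (+1)
site 3, node FHMOPQ: FHOP={A,C,G,T} ∩ MQ={A,G} → {A,G} (+0)
site 4, node OP: O={C} ∪ P={A} → {A,C} (+1)
site 4, node FOP: F={C} ∩ OP={A,C} → {C} (+0)
site 4, node FHOP: FOP={C} ∪ H={G} → {C,G} (+1)
site 4, node MQ: M={A} ∪ Q={T} → {A,T} (+1)
site 4, node FHMOPQ: FHOP={C,G} ∪ MQ={A,T} → {A,C,G,T} (+1)
site 5, node OP: O={T} ∩ P={T} → {T} (+0)
site 5, node FOP: F={C} ∪ OP={T} → {C,T} (+1)
site 5, node FHOP: FOP={C,T} ∩ H={C} → {C} (+0)
site 5, node MQ: M={G} ∪ Q={T} → {G,T} (+1)
site 5, node FHMOPQ: FHOP={C} ∪ MQ={G,T} → {C,G,T} (+1)
site 6, node OP: O={T} ∪ P={C} → {C,T} (+1)
site 6, node FOP: F={A} ∪ OP={C,T} → {A,C,T} (+1)
site 6, node FHOP: FOP={A,C,T} ∩ H={C} → {C} (+0)
site 6, node MQ: M={C} ∩ Q={C} → {C} (+0)
site 6, node FHMOPQ: FHOP={C} ∩ MQ={C} → {C} (+0)
per-site changes: [3, 2, 3, 4, 4, 3, 2]; total = 21

C,G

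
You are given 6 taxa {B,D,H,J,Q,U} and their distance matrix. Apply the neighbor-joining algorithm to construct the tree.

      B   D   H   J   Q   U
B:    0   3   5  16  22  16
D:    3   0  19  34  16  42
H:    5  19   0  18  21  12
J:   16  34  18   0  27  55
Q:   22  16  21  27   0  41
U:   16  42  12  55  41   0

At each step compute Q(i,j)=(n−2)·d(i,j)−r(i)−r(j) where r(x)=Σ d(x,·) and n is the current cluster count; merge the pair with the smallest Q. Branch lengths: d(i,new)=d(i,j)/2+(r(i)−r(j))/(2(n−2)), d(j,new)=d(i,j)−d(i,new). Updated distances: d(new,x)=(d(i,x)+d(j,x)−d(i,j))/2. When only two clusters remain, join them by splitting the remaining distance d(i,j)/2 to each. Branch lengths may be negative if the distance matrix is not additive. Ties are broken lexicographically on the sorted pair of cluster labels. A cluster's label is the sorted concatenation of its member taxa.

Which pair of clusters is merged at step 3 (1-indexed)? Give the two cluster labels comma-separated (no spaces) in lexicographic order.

B,HU

iteration 1: select H,U (d=12, Q=-193); attach at lengths (-43/8, 139/8); label the merged cluster HU
  updated: d(B,HU)=9/2, d(D,HU)=49/2, d(HU,J)=61/2, d(HU,Q)=25
iteration 2: select D,Q (d=16, Q=-239/2); attach at lengths (71/12, 121/12); label the merged cluster DQ
  updated: d(B,DQ)=9/2, d(DQ,HU)=67/4, d(DQ,J)=45/2
iteration 3: select B,HU (d=9/2, Q=-271/4); attach at lengths (-71/16, 143/16); label the merged cluster BHU
  updated: d(BHU,DQ)=67/8, d(BHU,J)=21
iteration 4: select BHU,DQ (d=67/8, Q=-415/8); attach at lengths (55/16, 79/16); label the merged cluster BDHQU
  updated: d(BDHQU,J)=281/16
iteration 5: select BDHQU,J (d=281/16); attach at lengths (281/32, 281/32); label the merged cluster BDHJQU
final tree: (((B:-71/16,(H:-43/8,U:139/8):143/16):55/16,(D:71/12,Q:121/12):79/16):281/32,J:281/32)
total length: 935/16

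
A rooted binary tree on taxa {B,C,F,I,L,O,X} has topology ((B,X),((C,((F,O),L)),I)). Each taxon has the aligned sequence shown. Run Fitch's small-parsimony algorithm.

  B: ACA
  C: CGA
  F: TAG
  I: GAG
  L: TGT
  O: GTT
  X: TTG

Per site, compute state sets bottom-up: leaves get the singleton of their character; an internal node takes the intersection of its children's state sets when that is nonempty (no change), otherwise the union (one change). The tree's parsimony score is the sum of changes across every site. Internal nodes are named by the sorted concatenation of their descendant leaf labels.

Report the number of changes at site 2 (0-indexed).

4

site 0, node BX: B={A} ∪ X={T} → {A,T} (+1)
site 0, node FO: F={T} ∪ O={G} → {G,T} (+1)
site 0, node FLO: FO={G,T} ∩ L={T} → {T} (+0)
site 0, node CFLO: C={C} ∪ FLO={T} → {C,T} (+1)
site 0, node CFILO: CFLO={C,T} ∪ I={G} → {C,G,T} (+1)
site 0, node BCFILOX: BX={A,T} ∩ CFILO={C,G,T} → {T} (+0)
site 1, node BX: B={C} ∪ X={T} → {C,T} (+1)
site 1, node FO: F={A} ∪ O={T} → {A,T} (+1)
site 1, node FLO: FO={A,T} ∪ L={G} → {A,G,T} (+1)
site 1, node CFLO: C={G} ∩ FLO={A,G,T} → {G} (+0)
site 1, node CFILO: CFLO={G} ∪ I={A} → {A,G} (+1)
site 1, node BCFILOX: BX={C,T} ∪ CFILO={A,G} → {A,C,G,T} (+1)
site 2, node BX: B={A} ∪ X={G} → {A,G} (+1)
site 2, node FO: F={G} ∪ O={T} → {G,T} (+1)
site 2, node FLO: FO={G,T} ∩ L={T} → {T} (+0)
site 2, node CFLO: C={A} ∪ FLO={T} → {A,T} (+1)
site 2, node CFILO: CFLO={A,T} ∪ I={G} → {A,G,T} (+1)
site 2, node BCFILOX: BX={A,G} ∩ CFILO={A,G,T} → {A,G} (+0)
per-site changes: [4, 5, 4]; total = 13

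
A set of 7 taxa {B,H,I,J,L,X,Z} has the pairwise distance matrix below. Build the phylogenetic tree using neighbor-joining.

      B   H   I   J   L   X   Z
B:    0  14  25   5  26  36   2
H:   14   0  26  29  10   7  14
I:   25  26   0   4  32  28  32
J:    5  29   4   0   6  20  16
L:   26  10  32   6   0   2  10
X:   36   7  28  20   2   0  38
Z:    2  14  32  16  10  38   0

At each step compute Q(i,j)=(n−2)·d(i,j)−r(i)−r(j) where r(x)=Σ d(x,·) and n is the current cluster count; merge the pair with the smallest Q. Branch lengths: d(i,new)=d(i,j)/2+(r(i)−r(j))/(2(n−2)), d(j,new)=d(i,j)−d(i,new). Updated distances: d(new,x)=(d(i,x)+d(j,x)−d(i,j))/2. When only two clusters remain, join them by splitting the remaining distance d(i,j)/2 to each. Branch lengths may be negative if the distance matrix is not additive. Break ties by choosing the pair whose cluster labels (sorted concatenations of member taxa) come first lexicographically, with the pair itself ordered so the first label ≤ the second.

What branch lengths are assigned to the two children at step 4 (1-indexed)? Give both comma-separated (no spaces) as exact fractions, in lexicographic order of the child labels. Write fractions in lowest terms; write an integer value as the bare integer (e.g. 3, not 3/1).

iteration 1: select B,Z (d=2, Q=-210); attach at lengths (3/5, 7/5); label the merged cluster BZ
  updated: d(BZ,H)=13, d(BZ,I)=55/2, d(BZ,J)=19/2, d(BZ,L)=17, d(BZ,X)=36
iteration 2: select I,J (d=4, Q=-170); attach at lengths (65/8, -33/8); label the merged cluster IJ
  updated: d(BZ,IJ)=33/2, d(H,IJ)=51/2, d(IJ,L)=17, d(IJ,X)=22
iteration 3: select BZ,IJ (d=33/2, Q=-114); attach at lengths (17/2, 8); label the merged cluster BIJZ
  updated: d(BIJZ,H)=11, d(BIJZ,L)=35/4, d(BIJZ,X)=83/4
iteration 4: select BIJZ,H (d=11, Q=-93/2); attach at lengths (69/8, 19/8); label the merged cluster BHIJZ
  updated: d(BHIJZ,L)=31/8, d(BHIJZ,X)=67/8
iteration 5: select BHIJZ,L (d=31/8, Q=-57/4); attach at lengths (41/8, -5/4); label the merged cluster BHIJLZ
  updated: d(BHIJLZ,X)=13/4
iteration 6: select BHIJLZ,X (d=13/4); attach at lengths (13/8, 13/8); label the merged cluster BHIJLXZ
final tree: (((((B:3/5,Z:7/5):17/2,(I:65/8,J:-33/8):8):69/8,H:19/8):41/8,L:-5/4):13/8,X:13/8)
total length: 325/8

69/8,19/8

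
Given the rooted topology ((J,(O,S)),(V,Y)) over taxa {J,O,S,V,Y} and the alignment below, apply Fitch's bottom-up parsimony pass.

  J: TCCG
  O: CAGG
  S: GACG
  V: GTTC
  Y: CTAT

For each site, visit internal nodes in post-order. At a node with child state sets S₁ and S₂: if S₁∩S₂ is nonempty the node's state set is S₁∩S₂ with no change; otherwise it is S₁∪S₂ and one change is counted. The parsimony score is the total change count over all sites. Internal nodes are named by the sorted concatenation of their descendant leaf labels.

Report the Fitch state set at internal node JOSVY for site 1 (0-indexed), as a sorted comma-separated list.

[col 0] OS: children O:{C}, S:{G} ∪→ {C,G}; cost 1
[col 0] JOS: children J:{T}, OS:{C,G} ∪→ {C,G,T}; cost 1
[col 0] VY: children V:{G}, Y:{C} ∪→ {C,G}; cost 1
[col 0] JOSVY: children JOS:{C,G,T}, VY:{C,G} ∩→ {C,G}; cost 0
[col 1] OS: children O:{A}, S:{A} ∩→ {A}; cost 0
[col 1] JOS: children J:{C}, OS:{A} ∪→ {A,C}; cost 1
[col 1] VY: children V:{T}, Y:{T} ∩→ {T}; cost 0
[col 1] JOSVY: children JOS:{A,C}, VY:{T} ∪→ {A,C,T}; cost 1
[col 2] OS: children O:{G}, S:{C} ∪→ {C,G}; cost 1
[col 2] JOS: children J:{C}, OS:{C,G} ∩→ {C}; cost 0
[col 2] VY: children V:{T}, Y:{A} ∪→ {A,T}; cost 1
[col 2] JOSVY: children JOS:{C}, VY:{A,T} ∪→ {A,C,T}; cost 1
[col 3] OS: children O:{G}, S:{G} ∩→ {G}; cost 0
[col 3] JOS: children J:{G}, OS:{G} ∩→ {G}; cost 0
[col 3] VY: children V:{C}, Y:{T} ∪→ {C,T}; cost 1
[col 3] JOSVY: children JOS:{G}, VY:{C,T} ∪→ {C,G,T}; cost 1
per-site changes: [3, 2, 3, 2]; total = 10

A,C,T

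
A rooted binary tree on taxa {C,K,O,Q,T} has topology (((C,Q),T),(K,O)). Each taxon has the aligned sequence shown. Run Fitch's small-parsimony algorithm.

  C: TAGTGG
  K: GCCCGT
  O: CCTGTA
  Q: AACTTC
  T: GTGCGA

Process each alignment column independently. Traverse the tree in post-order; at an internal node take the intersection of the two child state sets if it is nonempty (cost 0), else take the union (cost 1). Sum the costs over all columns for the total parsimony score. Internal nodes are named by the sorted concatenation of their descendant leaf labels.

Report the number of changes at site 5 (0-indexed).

3

CQ@0: {T} ∪ {A} = {A,T} (union, +1)
CQT@0: {A,T} ∪ {G} = {A,G,T} (union, +1)
KO@0: {G} ∪ {C} = {C,G} (union, +1)
CKOQT@0: {A,G,T} ∩ {C,G} = {G} (intersection, +0)
CQ@1: {A} ∩ {A} = {A} (intersection, +0)
CQT@1: {A} ∪ {T} = {A,T} (union, +1)
KO@1: {C} ∩ {C} = {C} (intersection, +0)
CKOQT@1: {A,T} ∪ {C} = {A,C,T} (union, +1)
CQ@2: {G} ∪ {C} = {C,G} (union, +1)
CQT@2: {C,G} ∩ {G} = {G} (intersection, +0)
KO@2: {C} ∪ {T} = {C,T} (union, +1)
CKOQT@2: {G} ∪ {C,T} = {C,G,T} (union, +1)
CQ@3: {T} ∩ {T} = {T} (intersection, +0)
CQT@3: {T} ∪ {C} = {C,T} (union, +1)
KO@3: {C} ∪ {G} = {C,G} (union, +1)
CKOQT@3: {C,T} ∩ {C,G} = {C} (intersection, +0)
CQ@4: {G} ∪ {T} = {G,T} (union, +1)
CQT@4: {G,T} ∩ {G} = {G} (intersection, +0)
KO@4: {G} ∪ {T} = {G,T} (union, +1)
CKOQT@4: {G} ∩ {G,T} = {G} (intersection, +0)
CQ@5: {G} ∪ {C} = {C,G} (union, +1)
CQT@5: {C,G} ∪ {A} = {A,C,G} (union, +1)
KO@5: {T} ∪ {A} = {A,T} (union, +1)
CKOQT@5: {A,C,G} ∩ {A,T} = {A} (intersection, +0)
per-site changes: [3, 2, 3, 2, 2, 3]; total = 15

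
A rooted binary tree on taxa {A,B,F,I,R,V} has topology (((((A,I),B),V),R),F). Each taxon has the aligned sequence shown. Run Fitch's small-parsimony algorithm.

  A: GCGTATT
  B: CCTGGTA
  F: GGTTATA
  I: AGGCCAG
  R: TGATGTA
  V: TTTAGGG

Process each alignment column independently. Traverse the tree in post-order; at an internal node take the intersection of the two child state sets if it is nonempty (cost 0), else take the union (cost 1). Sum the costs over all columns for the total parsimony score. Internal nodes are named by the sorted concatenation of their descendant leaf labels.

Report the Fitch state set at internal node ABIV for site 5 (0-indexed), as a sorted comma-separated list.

site 0, node AI: A={G} ∪ I={A} → {A,G} (+1)
site 0, node ABI: AI={A,G} ∪ B={C} → {A,C,G} (+1)
site 0, node ABIV: ABI={A,C,G} ∪ V={T} → {A,C,G,T} (+1)
site 0, node ABIRV: ABIV={A,C,G,T} ∩ R={T} → {T} (+0)
site 0, node ABFIRV: ABIRV={T} ∪ F={G} → {G,T} (+1)
site 1, node AI: A={C} ∪ I={G} → {C,G} (+1)
site 1, node ABI: AI={C,G} ∩ B={C} → {C} (+0)
site 1, node ABIV: ABI={C} ∪ V={T} → {C,T} (+1)
site 1, node ABIRV: ABIV={C,T} ∪ R={G} → {C,G,T} (+1)
site 1, node ABFIRV: ABIRV={C,G,T} ∩ F={G} → {G} (+0)
site 2, node AI: A={G} ∩ I={G} → {G} (+0)
site 2, node ABI: AI={G} ∪ B={T} → {G,T} (+1)
site 2, node ABIV: ABI={G,T} ∩ V={T} → {T} (+0)
site 2, node ABIRV: ABIV={T} ∪ R={A} → {A,T} (+1)
site 2, node ABFIRV: ABIRV={A,T} ∩ F={T} → {T} (+0)
site 3, node AI: A={T} ∪ I={C} → {C,T} (+1)
site 3, node ABI: AI={C,T} ∪ B={G} → {C,G,T} (+1)
site 3, node ABIV: ABI={C,G,T} ∪ V={A} → {A,C,G,T} (+1)
site 3, node ABIRV: ABIV={A,C,G,T} ∩ R={T} → {T} (+0)
site 3, node ABFIRV: ABIRV={T} ∩ F={T} → {T} (+0)
site 4, node AI: A={A} ∪ I={C} → {A,C} (+1)
site 4, node ABI: AI={A,C} ∪ B={G} → {A,C,G} (+1)
site 4, node ABIV: ABI={A,C,G} ∩ V={G} → {G} (+0)
site 4, node ABIRV: ABIV={G} ∩ R={G} → {G} (+0)
site 4, node ABFIRV: ABIRV={G} ∪ F={A} → {A,G} (+1)
site 5, node AI: A={T} ∪ I={A} → {A,T} (+1)
site 5, node ABI: AI={A,T} ∩ B={T} → {T} (+0)
site 5, node ABIV: ABI={T} ∪ V={G} → {G,T} (+1)
site 5, node ABIRV: ABIV={G,T} ∩ R={T} → {T} (+0)
site 5, node ABFIRV: ABIRV={T} ∩ F={T} → {T} (+0)
site 6, node AI: A={T} ∪ I={G} → {G,T} (+1)
site 6, node ABI: AI={G,T} ∪ B={A} → {A,G,T} (+1)
site 6, node ABIV: ABI={A,G,T} ∩ V={G} → {G} (+0)
site 6, node ABIRV: ABIV={G} ∪ R={A} → {A,G} (+1)
site 6, node ABFIRV: ABIRV={A,G} ∩ F={A} → {A} (+0)
per-site changes: [4, 3, 2, 3, 3, 2, 3]; total = 20

G,T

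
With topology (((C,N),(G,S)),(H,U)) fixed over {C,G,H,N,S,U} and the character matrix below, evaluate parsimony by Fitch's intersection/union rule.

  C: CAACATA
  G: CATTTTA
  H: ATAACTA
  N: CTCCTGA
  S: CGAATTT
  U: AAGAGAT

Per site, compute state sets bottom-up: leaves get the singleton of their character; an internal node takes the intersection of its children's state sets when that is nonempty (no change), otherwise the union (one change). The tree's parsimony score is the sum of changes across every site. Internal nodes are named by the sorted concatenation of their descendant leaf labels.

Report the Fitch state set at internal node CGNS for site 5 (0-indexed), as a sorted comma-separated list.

T

[col 0] CN: children C:{C}, N:{C} ∩→ {C}; cost 0
[col 0] GS: children G:{C}, S:{C} ∩→ {C}; cost 0
[col 0] CGNS: children CN:{C}, GS:{C} ∩→ {C}; cost 0
[col 0] HU: children H:{A}, U:{A} ∩→ {A}; cost 0
[col 0] CGHNSU: children CGNS:{C}, HU:{A} ∪→ {A,C}; cost 1
[col 1] CN: children C:{A}, N:{T} ∪→ {A,T}; cost 1
[col 1] GS: children G:{A}, S:{G} ∪→ {A,G}; cost 1
[col 1] CGNS: children CN:{A,T}, GS:{A,G} ∩→ {A}; cost 0
[col 1] HU: children H:{T}, U:{A} ∪→ {A,T}; cost 1
[col 1] CGHNSU: children CGNS:{A}, HU:{A,T} ∩→ {A}; cost 0
[col 2] CN: children C:{A}, N:{C} ∪→ {A,C}; cost 1
[col 2] GS: children G:{T}, S:{A} ∪→ {A,T}; cost 1
[col 2] CGNS: children CN:{A,C}, GS:{A,T} ∩→ {A}; cost 0
[col 2] HU: children H:{A}, U:{G} ∪→ {A,G}; cost 1
[col 2] CGHNSU: children CGNS:{A}, HU:{A,G} ∩→ {A}; cost 0
[col 3] CN: children C:{C}, N:{C} ∩→ {C}; cost 0
[col 3] GS: children G:{T}, S:{A} ∪→ {A,T}; cost 1
[col 3] CGNS: children CN:{C}, GS:{A,T} ∪→ {A,C,T}; cost 1
[col 3] HU: children H:{A}, U:{A} ∩→ {A}; cost 0
[col 3] CGHNSU: children CGNS:{A,C,T}, HU:{A} ∩→ {A}; cost 0
[col 4] CN: children C:{A}, N:{T} ∪→ {A,T}; cost 1
[col 4] GS: children G:{T}, S:{T} ∩→ {T}; cost 0
[col 4] CGNS: children CN:{A,T}, GS:{T} ∩→ {T}; cost 0
[col 4] HU: children H:{C}, U:{G} ∪→ {C,G}; cost 1
[col 4] CGHNSU: children CGNS:{T}, HU:{C,G} ∪→ {C,G,T}; cost 1
[col 5] CN: children C:{T}, N:{G} ∪→ {G,T}; cost 1
[col 5] GS: children G:{T}, S:{T} ∩→ {T}; cost 0
[col 5] CGNS: children CN:{G,T}, GS:{T} ∩→ {T}; cost 0
[col 5] HU: children H:{T}, U:{A} ∪→ {A,T}; cost 1
[col 5] CGHNSU: children CGNS:{T}, HU:{A,T} ∩→ {T}; cost 0
[col 6] CN: children C:{A}, N:{A} ∩→ {A}; cost 0
[col 6] GS: children G:{A}, S:{T} ∪→ {A,T}; cost 1
[col 6] CGNS: children CN:{A}, GS:{A,T} ∩→ {A}; cost 0
[col 6] HU: children H:{A}, U:{T} ∪→ {A,T}; cost 1
[col 6] CGHNSU: children CGNS:{A}, HU:{A,T} ∩→ {A}; cost 0
per-site changes: [1, 3, 3, 2, 3, 2, 2]; total = 16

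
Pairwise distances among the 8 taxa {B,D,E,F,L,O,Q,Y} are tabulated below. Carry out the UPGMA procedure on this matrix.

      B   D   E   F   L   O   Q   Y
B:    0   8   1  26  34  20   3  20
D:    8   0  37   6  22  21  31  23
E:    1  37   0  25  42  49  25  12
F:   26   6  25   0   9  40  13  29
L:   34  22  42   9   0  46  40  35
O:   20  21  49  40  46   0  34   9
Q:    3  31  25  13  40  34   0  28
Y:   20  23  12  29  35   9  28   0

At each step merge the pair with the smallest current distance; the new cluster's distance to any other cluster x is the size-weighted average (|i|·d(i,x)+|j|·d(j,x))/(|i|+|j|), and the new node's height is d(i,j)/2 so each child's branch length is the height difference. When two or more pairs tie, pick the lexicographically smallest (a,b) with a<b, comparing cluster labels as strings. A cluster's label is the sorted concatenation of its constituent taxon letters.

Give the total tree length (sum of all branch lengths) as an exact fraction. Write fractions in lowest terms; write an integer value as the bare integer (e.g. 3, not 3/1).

step 1: merge (B,E) at d=1; branch lengths B→1/2, E→1/2; new cluster BE
  updated: d(BE,D)=45/2, d(BE,F)=51/2, d(BE,L)=38, d(BE,O)=69/2, d(BE,Q)=14, d(BE,Y)=16
step 2: merge (D,F) at d=6; branch lengths D→3, F→3; new cluster DF
  updated: d(BE,DF)=24, d(DF,L)=31/2, d(DF,O)=61/2, d(DF,Q)=22, d(DF,Y)=26
step 3: merge (O,Y) at d=9; branch lengths O→9/2, Y→9/2; new cluster OY
  updated: d(BE,OY)=101/4, d(DF,OY)=113/4, d(L,OY)=81/2, d(OY,Q)=31
step 4: merge (BE,Q) at d=14; branch lengths BE→13/2, Q→7; new cluster BEQ
  updated: d(BEQ,DF)=70/3, d(BEQ,L)=116/3, d(BEQ,OY)=163/6
step 5: merge (DF,L) at d=31/2; branch lengths DF→19/4, L→31/4; new cluster DFL
  updated: d(BEQ,DFL)=256/9, d(DFL,OY)=97/3
step 6: merge (BEQ,OY) at d=163/6; branch lengths BEQ→79/12, OY→109/12; new cluster BEOQY
  updated: d(BEOQY,DFL)=30
step 7: merge (BEOQY,DFL) at d=30; branch lengths BEOQY→17/12, DFL→29/4; new cluster BDEFLOQY
final tree: ((((B:1/2,E:1/2):13/2,Q:7):79/12,(O:9/2,Y:9/2):109/12):17/12,((D:3,F:3):19/4,L:31/4):29/4)
total length: 199/3

199/3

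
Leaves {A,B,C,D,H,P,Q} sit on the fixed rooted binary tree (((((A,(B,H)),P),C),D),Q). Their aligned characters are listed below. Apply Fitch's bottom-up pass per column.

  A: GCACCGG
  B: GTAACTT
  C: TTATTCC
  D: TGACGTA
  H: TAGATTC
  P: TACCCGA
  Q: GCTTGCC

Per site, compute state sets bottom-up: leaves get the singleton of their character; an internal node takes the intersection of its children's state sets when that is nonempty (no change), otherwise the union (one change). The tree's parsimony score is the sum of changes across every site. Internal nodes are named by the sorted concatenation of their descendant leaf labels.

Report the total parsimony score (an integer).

[col 0] BH: children B:{G}, H:{T} ∪→ {G,T}; cost 1
[col 0] ABH: children A:{G}, BH:{G,T} ∩→ {G}; cost 0
[col 0] ABHP: children ABH:{G}, P:{T} ∪→ {G,T}; cost 1
[col 0] ABCHP: children ABHP:{G,T}, C:{T} ∩→ {T}; cost 0
[col 0] ABCDHP: children ABCHP:{T}, D:{T} ∩→ {T}; cost 0
[col 0] ABCDHPQ: children ABCDHP:{T}, Q:{G} ∪→ {G,T}; cost 1
[col 1] BH: children B:{T}, H:{A} ∪→ {A,T}; cost 1
[col 1] ABH: children A:{C}, BH:{A,T} ∪→ {A,C,T}; cost 1
[col 1] ABHP: children ABH:{A,C,T}, P:{A} ∩→ {A}; cost 0
[col 1] ABCHP: children ABHP:{A}, C:{T} ∪→ {A,T}; cost 1
[col 1] ABCDHP: children ABCHP:{A,T}, D:{G} ∪→ {A,G,T}; cost 1
[col 1] ABCDHPQ: children ABCDHP:{A,G,T}, Q:{C} ∪→ {A,C,G,T}; cost 1
[col 2] BH: children B:{A}, H:{G} ∪→ {A,G}; cost 1
[col 2] ABH: children A:{A}, BH:{A,G} ∩→ {A}; cost 0
[col 2] ABHP: children ABH:{A}, P:{C} ∪→ {A,C}; cost 1
[col 2] ABCHP: children ABHP:{A,C}, C:{A} ∩→ {A}; cost 0
[col 2] ABCDHP: children ABCHP:{A}, D:{A} ∩→ {A}; cost 0
[col 2] ABCDHPQ: children ABCDHP:{A}, Q:{T} ∪→ {A,T}; cost 1
[col 3] BH: children B:{A}, H:{A} ∩→ {A}; cost 0
[col 3] ABH: children A:{C}, BH:{A} ∪→ {A,C}; cost 1
[col 3] ABHP: children ABH:{A,C}, P:{C} ∩→ {C}; cost 0
[col 3] ABCHP: children ABHP:{C}, C:{T} ∪→ {C,T}; cost 1
[col 3] ABCDHP: children ABCHP:{C,T}, D:{C} ∩→ {C}; cost 0
[col 3] ABCDHPQ: children ABCDHP:{C}, Q:{T} ∪→ {C,T}; cost 1
[col 4] BH: children B:{C}, H:{T} ∪→ {C,T}; cost 1
[col 4] ABH: children A:{C}, BH:{C,T} ∩→ {C}; cost 0
[col 4] ABHP: children ABH:{C}, P:{C} ∩→ {C}; cost 0
[col 4] ABCHP: children ABHP:{C}, C:{T} ∪→ {C,T}; cost 1
[col 4] ABCDHP: children ABCHP:{C,T}, D:{G} ∪→ {C,G,T}; cost 1
[col 4] ABCDHPQ: children ABCDHP:{C,G,T}, Q:{G} ∩→ {G}; cost 0
[col 5] BH: children B:{T}, H:{T} ∩→ {T}; cost 0
[col 5] ABH: children A:{G}, BH:{T} ∪→ {G,T}; cost 1
[col 5] ABHP: children ABH:{G,T}, P:{G} ∩→ {G}; cost 0
[col 5] ABCHP: children ABHP:{G}, C:{C} ∪→ {C,G}; cost 1
[col 5] ABCDHP: children ABCHP:{C,G}, D:{T} ∪→ {C,G,T}; cost 1
[col 5] ABCDHPQ: children ABCDHP:{C,G,T}, Q:{C} ∩→ {C}; cost 0
[col 6] BH: children B:{T}, H:{C} ∪→ {C,T}; cost 1
[col 6] ABH: children A:{G}, BH:{C,T} ∪→ {C,G,T}; cost 1
[col 6] ABHP: children ABH:{C,G,T}, P:{A} ∪→ {A,C,G,T}; cost 1
[col 6] ABCHP: children ABHP:{A,C,G,T}, C:{C} ∩→ {C}; cost 0
[col 6] ABCDHP: children ABCHP:{C}, D:{A} ∪→ {A,C}; cost 1
[col 6] ABCDHPQ: children ABCDHP:{A,C}, Q:{C} ∩→ {C}; cost 0
per-site changes: [3, 5, 3, 3, 3, 3, 4]; total = 24

24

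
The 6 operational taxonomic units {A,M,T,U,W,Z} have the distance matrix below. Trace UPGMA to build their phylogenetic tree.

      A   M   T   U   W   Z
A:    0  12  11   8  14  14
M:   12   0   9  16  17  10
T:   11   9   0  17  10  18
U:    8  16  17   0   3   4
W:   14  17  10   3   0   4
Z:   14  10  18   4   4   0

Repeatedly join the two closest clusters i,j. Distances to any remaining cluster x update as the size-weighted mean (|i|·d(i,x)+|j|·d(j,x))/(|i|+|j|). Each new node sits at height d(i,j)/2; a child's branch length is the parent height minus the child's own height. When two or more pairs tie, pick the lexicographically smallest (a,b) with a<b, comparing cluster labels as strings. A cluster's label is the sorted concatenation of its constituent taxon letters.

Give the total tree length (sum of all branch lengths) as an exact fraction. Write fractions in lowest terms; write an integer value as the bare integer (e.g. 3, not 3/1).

991/36

iteration 1: select U,W (d=3); attach at lengths (3/2, 3/2); label the merged cluster UW
  updated: d(A,UW)=11, d(M,UW)=33/2, d(T,UW)=27/2, d(UW,Z)=4
iteration 2: select UW,Z (d=4); attach at lengths (1/2, 2); label the merged cluster UWZ
  updated: d(A,UWZ)=12, d(M,UWZ)=43/3, d(T,UWZ)=15
iteration 3: select M,T (d=9); attach at lengths (9/2, 9/2); label the merged cluster MT
  updated: d(A,MT)=23/2, d(MT,UWZ)=44/3
iteration 4: select A,MT (d=23/2); attach at lengths (23/4, 5/4); label the merged cluster AMT
  updated: d(AMT,UWZ)=124/9
iteration 5: select AMT,UWZ (d=124/9); attach at lengths (41/36, 44/9); label the merged cluster AMTUWZ
final tree: ((A:23/4,(M:9/2,T:9/2):5/4):41/36,((U:3/2,W:3/2):1/2,Z:2):44/9)
total length: 991/36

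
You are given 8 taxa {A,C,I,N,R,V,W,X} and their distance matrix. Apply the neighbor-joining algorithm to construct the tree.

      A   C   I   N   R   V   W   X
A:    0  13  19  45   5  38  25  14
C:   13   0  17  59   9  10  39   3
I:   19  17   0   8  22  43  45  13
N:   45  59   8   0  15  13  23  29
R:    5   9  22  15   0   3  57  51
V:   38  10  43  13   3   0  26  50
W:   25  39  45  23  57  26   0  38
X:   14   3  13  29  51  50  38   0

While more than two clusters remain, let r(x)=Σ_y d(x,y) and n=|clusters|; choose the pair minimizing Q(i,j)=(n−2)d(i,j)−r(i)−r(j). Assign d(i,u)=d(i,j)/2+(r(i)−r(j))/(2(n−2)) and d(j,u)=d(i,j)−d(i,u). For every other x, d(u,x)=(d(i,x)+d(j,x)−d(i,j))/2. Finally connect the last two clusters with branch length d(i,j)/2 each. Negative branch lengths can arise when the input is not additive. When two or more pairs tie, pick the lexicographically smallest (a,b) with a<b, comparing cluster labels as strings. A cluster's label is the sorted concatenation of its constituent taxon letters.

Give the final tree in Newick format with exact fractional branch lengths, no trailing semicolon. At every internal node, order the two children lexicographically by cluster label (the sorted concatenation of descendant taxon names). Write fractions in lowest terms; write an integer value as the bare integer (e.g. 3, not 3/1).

1. join C+X (d=3, Q=-330) ⇒ CX; edges |C|=-5/2, |X|=11/2
  updated: d(A,CX)=12, d(CX,I)=27/2, d(CX,N)=85/2, d(CX,R)=57/2, d(CX,V)=57/2, d(CX,W)=37
2. join R+V (d=3, Q=-267) ⇒ RV; edges |R|=-3/5, |V|=18/5
  updated: d(A,RV)=20, d(CX,RV)=27, d(I,RV)=31, d(N,RV)=25/2, d(RV,W)=40
3. join I+N (d=8, Q=-431/2) ⇒ IN; edges |I|=35/16, |N|=93/16
  updated: d(A,IN)=28, d(CX,IN)=24, d(IN,RV)=71/4, d(IN,W)=30
4. join IN+RV (d=71/4, Q=-605/4) ⇒ INRV; edges |IN|=193/24, |RV|=233/24
  updated: d(A,INRV)=121/8, d(CX,INRV)=133/8, d(INRV,W)=209/8
5. join A+CX (d=12, Q=-375/4) ⇒ ACX; edges |A|=21/8, |CX|=75/8
  updated: d(ACX,INRV)=79/8, d(ACX,W)=25
6. join ACX+INRV (d=79/8, Q=-61) ⇒ ACINRVX; edges |ACX|=35/8, |INRV|=11/2
  updated: d(ACINRVX,W)=165/8
7. join ACINRVX+W (d=165/8) ⇒ ACINRVWX; edges |ACINRVX|=165/16, |W|=165/16
final tree: (((A:21/8,(C:-5/2,X:11/2):75/8):35/8,((I:35/16,N:93/16):193/24,(R:-3/5,V:18/5):233/24):11/2):165/16,W:165/16)
total length: 297/4

(((A:21/8,(C:-5/2,X:11/2):75/8):35/8,((I:35/16,N:93/16):193/24,(R:-3/5,V:18/5):233/24):11/2):165/16,W:165/16)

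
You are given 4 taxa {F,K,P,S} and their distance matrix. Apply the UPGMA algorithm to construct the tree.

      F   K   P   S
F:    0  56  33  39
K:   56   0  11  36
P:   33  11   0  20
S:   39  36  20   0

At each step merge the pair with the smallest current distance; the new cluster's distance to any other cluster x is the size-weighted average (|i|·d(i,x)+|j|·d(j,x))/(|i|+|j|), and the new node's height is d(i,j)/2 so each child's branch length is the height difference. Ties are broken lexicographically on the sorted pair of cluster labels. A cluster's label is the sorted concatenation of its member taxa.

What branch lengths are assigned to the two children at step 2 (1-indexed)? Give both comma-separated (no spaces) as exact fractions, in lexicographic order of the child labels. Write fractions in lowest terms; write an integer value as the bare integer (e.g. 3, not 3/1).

17/2,14

1. join K+P (d=11) ⇒ KP; edges |K|=11/2, |P|=11/2
  updated: d(F,KP)=89/2, d(KP,S)=28
2. join KP+S (d=28) ⇒ KPS; edges |KP|=17/2, |S|=14
  updated: d(F,KPS)=128/3
3. join F+KPS (d=128/3) ⇒ FKPS; edges |F|=64/3, |KPS|=22/3
final tree: (F:64/3,((K:11/2,P:11/2):17/2,S:14):22/3)
total length: 373/6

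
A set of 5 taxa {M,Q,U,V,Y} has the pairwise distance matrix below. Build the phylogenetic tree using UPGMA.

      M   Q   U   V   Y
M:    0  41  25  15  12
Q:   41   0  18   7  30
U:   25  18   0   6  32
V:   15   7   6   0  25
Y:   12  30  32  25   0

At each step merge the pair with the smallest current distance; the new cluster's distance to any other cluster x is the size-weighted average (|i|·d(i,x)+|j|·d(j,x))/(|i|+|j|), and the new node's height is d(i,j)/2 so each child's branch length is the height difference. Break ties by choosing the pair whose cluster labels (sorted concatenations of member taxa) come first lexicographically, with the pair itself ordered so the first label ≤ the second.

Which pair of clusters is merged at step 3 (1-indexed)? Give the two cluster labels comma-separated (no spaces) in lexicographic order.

iteration 1: select U,V (d=6); attach at lengths (3, 3); label the merged cluster UV
  updated: d(M,UV)=20, d(Q,UV)=25/2, d(UV,Y)=57/2
iteration 2: select M,Y (d=12); attach at lengths (6, 6); label the merged cluster MY
  updated: d(MY,Q)=71/2, d(MY,UV)=97/4
iteration 3: select Q,UV (d=25/2); attach at lengths (25/4, 13/4); label the merged cluster QUV
  updated: d(MY,QUV)=28
iteration 4: select MY,QUV (d=28); attach at lengths (8, 31/4); label the merged cluster MQUVY
final tree: ((M:6,Y:6):8,(Q:25/4,(U:3,V:3):13/4):31/4)
total length: 173/4

Q,UV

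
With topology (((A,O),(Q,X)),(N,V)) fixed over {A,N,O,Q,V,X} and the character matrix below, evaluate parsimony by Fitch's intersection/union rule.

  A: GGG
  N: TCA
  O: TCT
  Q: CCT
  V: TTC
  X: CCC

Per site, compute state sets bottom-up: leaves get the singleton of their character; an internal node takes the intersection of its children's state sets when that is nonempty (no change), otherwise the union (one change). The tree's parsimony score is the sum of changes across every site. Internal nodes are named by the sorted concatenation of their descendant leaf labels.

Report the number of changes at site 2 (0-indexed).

4

site 0, node AO: A={G} ∪ O={T} → {G,T} (+1)
site 0, node QX: Q={C} ∩ X={C} → {C} (+0)
site 0, node AOQX: AO={G,T} ∪ QX={C} → {C,G,T} (+1)
site 0, node NV: N={T} ∩ V={T} → {T} (+0)
site 0, node ANOQVX: AOQX={C,G,T} ∩ NV={T} → {T} (+0)
site 1, node AO: A={G} ∪ O={C} → {C,G} (+1)
site 1, node QX: Q={C} ∩ X={C} → {C} (+0)
site 1, node AOQX: AO={C,G} ∩ QX={C} → {C} (+0)
site 1, node NV: N={C} ∪ V={T} → {C,T} (+1)
site 1, node ANOQVX: AOQX={C} ∩ NV={C,T} → {C} (+0)
site 2, node AO: A={G} ∪ O={T} → {G,T} (+1)
site 2, node QX: Q={T} ∪ X={C} → {C,T} (+1)
site 2, node AOQX: AO={G,T} ∩ QX={C,T} → {T} (+0)
site 2, node NV: N={A} ∪ V={C} → {A,C} (+1)
site 2, node ANOQVX: AOQX={T} ∪ NV={A,C} → {A,C,T} (+1)
per-site changes: [2, 2, 4]; total = 8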